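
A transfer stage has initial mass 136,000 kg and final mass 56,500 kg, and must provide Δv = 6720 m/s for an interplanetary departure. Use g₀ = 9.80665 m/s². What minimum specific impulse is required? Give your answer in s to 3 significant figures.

Isp ≈ 780 s

ln(m₀/m_f) = ln(136000/56500) = ln(2.407) = 0.8784.
v_e = Δv / ln(m₀/m_f) = 6720 / 0.8784 = 7650.1 m/s.
Isp = v_e / g₀ = 7650.1 / 9.80665 = 780.1 s.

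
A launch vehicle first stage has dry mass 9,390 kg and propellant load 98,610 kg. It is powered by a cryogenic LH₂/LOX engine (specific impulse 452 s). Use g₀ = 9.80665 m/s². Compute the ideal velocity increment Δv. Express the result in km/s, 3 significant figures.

v_e = Isp · g₀ = 452 × 9.80665 = 4432.6 m/s.
m₀ = m_dry + m_prop = 9,390 + 98,610 = 108,000 kg.
From the ideal rocket equation, Δv = v_e · ln(m₀/m_f) = 4432.6 × ln(11.5) = 4432.6 × 2.4425 ≈ 10826.6 m/s.

Δv ≈ 10.8 km/s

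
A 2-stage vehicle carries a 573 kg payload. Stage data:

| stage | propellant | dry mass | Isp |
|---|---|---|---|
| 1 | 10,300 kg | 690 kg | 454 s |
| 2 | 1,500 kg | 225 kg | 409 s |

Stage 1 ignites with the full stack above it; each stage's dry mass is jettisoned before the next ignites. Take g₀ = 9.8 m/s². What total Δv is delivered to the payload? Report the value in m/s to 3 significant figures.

Ignition mass of stage 1 = 10,300+690 + 1,500+225 + 573 = 13,288 kg.
Stage 1: m₀ = 13,288 kg, m_f = 13,288 − 10,300 = 2,988 kg; Δv = 454×9.8×ln(4.447) = 4449.2×1.4923 ≈ 6639 m/s.
Stage 2: m₀ = 2,298 kg, m_f = 2,298 − 1,500 = 798 kg; Δv = 409×9.8×ln(2.88) = 4008.2×1.0577 ≈ 4239 m/s.
Total Δv = 6639 + 4239 = 10878 m/s.

Δv ≈ 10900 m/s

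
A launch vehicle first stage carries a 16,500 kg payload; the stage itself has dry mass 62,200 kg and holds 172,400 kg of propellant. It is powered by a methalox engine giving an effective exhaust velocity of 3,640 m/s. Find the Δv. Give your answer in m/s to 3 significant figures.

Δv ≈ 4220 m/s

m₀ = payload + dry + propellant = 16,500 + 62,200 + 172,400 = 251,100 kg.
m_f = payload + dry = 16,500 + 62,200 = 78,700 kg.
From the ideal rocket equation, Δv = v_e · ln(m₀/m_f) = 3640.0 × ln(3.191) = 3640.0 × 1.1602 ≈ 4223.2 m/s.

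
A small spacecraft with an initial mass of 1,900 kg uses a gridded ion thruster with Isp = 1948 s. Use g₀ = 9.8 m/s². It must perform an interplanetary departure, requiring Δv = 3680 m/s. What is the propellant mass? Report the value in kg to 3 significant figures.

propellant mass ≈ 333 kg

v_e = Isp · g₀ = 1948 × 9.8 = 19090.4 m/s.
m₀/m_f = exp(Δv / v_e) = exp(3680 / 19090.4) = exp(0.1928) = 1.2126.
m_f = 1,900 / 1.2126 = 1,566.88 kg, so propellant = m₀ − m_f = 1,900 − 1,566.88 = 333.12 kg.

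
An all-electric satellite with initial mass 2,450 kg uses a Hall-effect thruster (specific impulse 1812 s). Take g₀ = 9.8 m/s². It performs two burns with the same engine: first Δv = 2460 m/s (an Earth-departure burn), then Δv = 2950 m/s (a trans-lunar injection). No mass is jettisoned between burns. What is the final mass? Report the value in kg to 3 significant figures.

final mass ≈ 1810 kg

v_e = Isp · g₀ = 1812 × 9.8 = 17757.6 m/s.
After the first burn: m = 2450 × exp(−2460/17757.6) = 2450 × 0.87064 = 2,133.07 kg.
After the second burn: m = 2,133.07 × exp(−2950/17757.6) = 2,133.07 × 0.84694 = 1,806.58 kg.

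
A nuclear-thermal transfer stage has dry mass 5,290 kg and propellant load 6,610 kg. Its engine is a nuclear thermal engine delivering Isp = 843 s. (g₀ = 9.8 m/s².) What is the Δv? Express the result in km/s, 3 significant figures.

Δv ≈ 6.70 km/s

v_e = Isp · g₀ = 843 × 9.8 = 8261.4 m/s.
m₀ = m_dry + m_prop = 5,290 + 6,610 = 11,900 kg.
Using Δv = v_e ln(m₀/m_f): Δv = v_e · ln(m₀/m_f) = 8261.4 × ln(2.25) = 8261.4 × 0.8107 ≈ 6697.7 m/s.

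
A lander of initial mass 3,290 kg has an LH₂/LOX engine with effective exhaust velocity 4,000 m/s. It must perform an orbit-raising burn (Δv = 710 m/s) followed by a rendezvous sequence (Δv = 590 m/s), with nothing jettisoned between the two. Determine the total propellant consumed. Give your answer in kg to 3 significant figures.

After the first burn: m = 3290 × exp(−710/4000.0) = 3290 × 0.83736 = 2,754.91 kg.
After the second burn: m = 2,754.91 × exp(−590/4000.0) = 2,754.91 × 0.86286 = 2,377.1 kg.
Total propellant = m₀ − m_final = 3290 − 2,377.1 = 912.9 kg.

total propellant consumed ≈ 913 kg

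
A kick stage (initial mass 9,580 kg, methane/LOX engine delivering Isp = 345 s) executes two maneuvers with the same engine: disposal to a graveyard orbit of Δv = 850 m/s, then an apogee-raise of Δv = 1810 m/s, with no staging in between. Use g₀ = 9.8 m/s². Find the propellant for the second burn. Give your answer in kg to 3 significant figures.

v_e = Isp · g₀ = 345 × 9.8 = 3381.0 m/s.
After the first burn: m = 9580 × exp(−850/3381.0) = 9580 × 0.77771 = 7,450.46 kg.
After the second burn: m = 7,450.46 × exp(−1810/3381.0) = 7,450.46 × 0.58547 = 4,362.02 kg.
Second-burn propellant = 7,450.46 − 4,362.02 = 3,088.44 kg.

propellant for the second burn ≈ 3090 kg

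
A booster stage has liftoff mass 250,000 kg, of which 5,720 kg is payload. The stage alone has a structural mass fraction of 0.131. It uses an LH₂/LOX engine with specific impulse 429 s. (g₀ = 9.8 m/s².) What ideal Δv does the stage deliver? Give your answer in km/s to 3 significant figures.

Δv ≈ 7.95 km/s

Stage wet mass = m₀ − payload = 250,000 − 5,720 = 244,280 kg.
Stage dry mass = ε × stage wet mass = 0.131 × 244,280 = 32,000.7 kg.
Burnout mass m_f = stage dry + payload = 32,000.7 + 5,720 = 37,720.7 kg.
v_e = Isp · g₀ = 429 × 9.8 = 4204.2 m/s.
Using Δv = v_e ln(m₀/m_f): Δv = v_e · ln(250,000/37,720.7) = 4204.2 × ln(6.628) = 4204.2 × 1.8913 ≈ 7951 m/s.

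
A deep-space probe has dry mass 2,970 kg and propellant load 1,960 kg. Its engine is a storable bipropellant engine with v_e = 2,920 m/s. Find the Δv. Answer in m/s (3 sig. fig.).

Δv ≈ 1480 m/s

m₀ = m_dry + m_prop = 2,970 + 1,960 = 4,930 kg.
Δv = v_e · ln(m₀/m_f) = 2920.0 × ln(1.66) = 2920.0 × 0.5068 ≈ 1479.8 m/s.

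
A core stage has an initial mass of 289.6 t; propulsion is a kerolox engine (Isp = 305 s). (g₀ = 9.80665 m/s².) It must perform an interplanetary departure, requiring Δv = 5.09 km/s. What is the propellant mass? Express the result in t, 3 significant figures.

v_e = Isp · g₀ = 305 × 9.80665 = 2991.0 m/s.
m₀/m_f = exp(Δv / v_e) = exp(5090 / 2991.0) = exp(1.7018) = 5.4836.
m_f = 289.6 / 5.4836 = 52.812 t, so propellant = m₀ − m_f = 289.6 − 52.812 = 236.788 t.

propellant mass ≈ 237 t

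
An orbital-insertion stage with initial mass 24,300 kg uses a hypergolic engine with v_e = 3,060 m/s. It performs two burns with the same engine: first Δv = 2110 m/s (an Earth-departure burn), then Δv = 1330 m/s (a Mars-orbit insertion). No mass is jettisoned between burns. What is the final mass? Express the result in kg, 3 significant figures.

final mass ≈ 7900 kg

After the first burn: m = 24300 × exp(−2110/3060.0) = 24300 × 0.50181 = 12,194 kg.
After the second burn: m = 12,194 × exp(−1330/3060.0) = 12,194 × 0.64750 = 7,895.62 kg.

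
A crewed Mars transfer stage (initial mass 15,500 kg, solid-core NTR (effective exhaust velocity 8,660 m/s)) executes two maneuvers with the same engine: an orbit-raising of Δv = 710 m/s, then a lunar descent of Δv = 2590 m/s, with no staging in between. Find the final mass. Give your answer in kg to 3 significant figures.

final mass ≈ 10600 kg

After the first burn: m = 15500 × exp(−710/8660.0) = 15500 × 0.92128 = 14,279.8 kg.
After the second burn: m = 14,279.8 × exp(−2590/8660.0) = 14,279.8 × 0.74150 = 10,588.5 kg.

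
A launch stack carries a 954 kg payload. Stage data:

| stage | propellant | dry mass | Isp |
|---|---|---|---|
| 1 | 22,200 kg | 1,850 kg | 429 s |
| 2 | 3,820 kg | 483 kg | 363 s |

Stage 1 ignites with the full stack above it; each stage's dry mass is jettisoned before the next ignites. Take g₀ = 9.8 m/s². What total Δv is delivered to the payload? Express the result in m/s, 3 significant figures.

Δv ≈ 10600 m/s

Ignition mass of stage 1 = 22,200+1,850 + 3,820+483 + 954 = 29,307 kg.
Stage 1: m₀ = 29,307 kg, m_f = 29,307 − 22,200 = 7,107 kg; Δv = 429×9.8×ln(4.124) = 4204.2×1.4167 ≈ 5956 m/s.
Stage 2: m₀ = 5,257 kg, m_f = 5,257 − 3,820 = 1,437 kg; Δv = 363×9.8×ln(3.658) = 3557.4×1.2970 ≈ 4614 m/s.
Total Δv = 5956 + 4614 = 10570 m/s.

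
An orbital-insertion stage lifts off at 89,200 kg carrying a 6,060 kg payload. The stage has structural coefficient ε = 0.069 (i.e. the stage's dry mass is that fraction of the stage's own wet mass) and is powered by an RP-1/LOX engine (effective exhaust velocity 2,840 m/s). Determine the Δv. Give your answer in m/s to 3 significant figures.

Stage wet mass = m₀ − payload = 89,200 − 6,060 = 83,140 kg.
Stage dry mass = ε × stage wet mass = 0.069 × 83,140 = 5,736.66 kg.
Burnout mass m_f = stage dry + payload = 5,736.66 + 6,060 = 11,796.66 kg.
Δv = v_e · ln(89,200/11,796.66) = 2840.0 × ln(7.561) = 2840.0 × 2.0231 ≈ 5746 m/s.

Δv ≈ 5750 m/s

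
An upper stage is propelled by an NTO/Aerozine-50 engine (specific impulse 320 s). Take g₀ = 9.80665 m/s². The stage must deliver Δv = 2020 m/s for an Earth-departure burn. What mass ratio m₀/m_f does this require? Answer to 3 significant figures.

v_e = Isp · g₀ = 320 × 9.80665 = 3138.1 m/s.
By the Tsiolkovsky rocket equation, m₀/m_f = exp(Δv / v_e) = exp(2020 / 3138.1) = exp(0.6437) = 1.9035.

mass ratio ≈ 1.90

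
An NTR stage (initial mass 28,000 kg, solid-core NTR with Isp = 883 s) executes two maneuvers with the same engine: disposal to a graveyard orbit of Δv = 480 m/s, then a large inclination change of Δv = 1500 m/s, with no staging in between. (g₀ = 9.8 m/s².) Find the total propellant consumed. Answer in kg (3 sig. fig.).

total propellant consumed ≈ 5730 kg

v_e = Isp · g₀ = 883 × 9.8 = 8653.4 m/s.
After the first burn: m = 28000 × exp(−480/8653.4) = 28000 × 0.94604 = 26,489.1 kg.
After the second burn: m = 26,489.1 × exp(−1500/8653.4) = 26,489.1 × 0.84085 = 22,273.4 kg.
Total propellant = m₀ − m_final = 28000 − 22,273.4 = 5,726.6 kg.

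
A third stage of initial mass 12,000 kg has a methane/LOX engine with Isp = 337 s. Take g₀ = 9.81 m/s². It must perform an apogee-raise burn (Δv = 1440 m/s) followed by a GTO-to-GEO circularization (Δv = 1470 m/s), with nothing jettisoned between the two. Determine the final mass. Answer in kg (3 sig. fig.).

v_e = Isp · g₀ = 337 × 9.81 = 3306.0 m/s.
After the first burn: m = 12000 × exp(−1440/3306.0) = 12000 × 0.64689 = 7,762.68 kg.
After the second burn: m = 7,762.68 × exp(−1470/3306.0) = 7,762.68 × 0.64105 = 4,976.27 kg.

final mass ≈ 4980 kg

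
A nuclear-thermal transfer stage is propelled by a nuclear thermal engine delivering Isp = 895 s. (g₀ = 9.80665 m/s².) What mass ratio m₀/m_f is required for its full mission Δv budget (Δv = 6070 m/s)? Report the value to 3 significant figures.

v_e = Isp · g₀ = 895 × 9.80665 = 8777.0 m/s.
Rocket equation: m₀/m_f = exp(Δv / v_e) = exp(6070 / 8777.0) = exp(0.6916) = 1.9969.

mass ratio ≈ 2.00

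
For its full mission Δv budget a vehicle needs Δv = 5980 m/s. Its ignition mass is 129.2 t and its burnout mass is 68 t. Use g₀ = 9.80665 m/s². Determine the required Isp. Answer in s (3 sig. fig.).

ln(m₀/m_f) = ln(129200/68000) = ln(1.9) = 0.6419.
v_e = Δv / ln(m₀/m_f) = 5980 / 0.6419 = 9316.8 m/s.
Isp = v_e / g₀ = 9316.8 / 9.80665 = 950.0 s.

Isp ≈ 950 s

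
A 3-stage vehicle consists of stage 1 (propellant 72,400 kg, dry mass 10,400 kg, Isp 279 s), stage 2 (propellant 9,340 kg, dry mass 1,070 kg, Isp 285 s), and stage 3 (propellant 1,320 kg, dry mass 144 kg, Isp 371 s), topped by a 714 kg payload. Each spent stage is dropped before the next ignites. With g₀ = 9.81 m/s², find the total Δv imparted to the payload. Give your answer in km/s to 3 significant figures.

Δv ≈ 11.1 km/s

Ignition mass of stage 1 = 72,400+10,400 + 9,340+1,070 + 1,320+144 + 714 = 95,388 kg.
Stage 1: m₀ = 95,388 kg, m_f = 95,388 − 72,400 = 22,988 kg; Δv = 279×9.81×ln(4.149) = 2737.0×1.4230 ≈ 3895 m/s.
Stage 2: m₀ = 12,588 kg, m_f = 12,588 − 9,340 = 3,248 kg; Δv = 285×9.81×ln(3.876) = 2795.9×1.3547 ≈ 3788 m/s.
Stage 3: m₀ = 2,178 kg, m_f = 2,178 − 1,320 = 858 kg; Δv = 371×9.81×ln(2.538) = 3639.5×0.9316 ≈ 3390 m/s.
Total Δv = 3895 + 3788 + 3390 = 11073 m/s.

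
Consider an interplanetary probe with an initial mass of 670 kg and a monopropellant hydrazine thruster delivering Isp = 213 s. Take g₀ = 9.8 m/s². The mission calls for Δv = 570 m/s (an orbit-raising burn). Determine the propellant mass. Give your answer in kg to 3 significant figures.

propellant mass ≈ 160 kg

v_e = Isp · g₀ = 213 × 9.8 = 2087.4 m/s.
From the ideal rocket equation, m₀/m_f = exp(Δv / v_e) = exp(570 / 2087.4) = exp(0.2731) = 1.3140.
m_f = 670 / 1.3140 = 509.893 kg, so propellant = m₀ − m_f = 670 − 509.893 = 160.107 kg.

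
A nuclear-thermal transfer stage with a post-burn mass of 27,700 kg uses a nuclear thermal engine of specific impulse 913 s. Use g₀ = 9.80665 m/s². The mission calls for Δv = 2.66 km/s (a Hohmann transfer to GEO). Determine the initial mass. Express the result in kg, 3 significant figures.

initial mass ≈ 37300 kg

v_e = Isp · g₀ = 913 × 9.80665 = 8953.5 m/s.
Rocket equation: m₀/m_f = exp(Δv / v_e) = exp(2660 / 8953.5) = exp(0.2971) = 1.3459.
m₀ = m_f × 1.3459 = 27,700 × 1.3459 = 37,281.4 kg.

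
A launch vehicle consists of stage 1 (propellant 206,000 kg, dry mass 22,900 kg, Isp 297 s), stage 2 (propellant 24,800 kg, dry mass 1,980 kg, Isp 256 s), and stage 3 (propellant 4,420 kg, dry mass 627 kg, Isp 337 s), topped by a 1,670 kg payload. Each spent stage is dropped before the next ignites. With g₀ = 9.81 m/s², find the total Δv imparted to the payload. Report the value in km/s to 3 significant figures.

Ignition mass of stage 1 = 206,000+22,900 + 24,800+1,980 + 4,420+627 + 1,670 = 262,397 kg.
Stage 1: m₀ = 262,397 kg, m_f = 262,397 − 206,000 = 56,397 kg; Δv = 297×9.81×ln(4.653) = 2913.6×1.5374 ≈ 4479 m/s.
Stage 2: m₀ = 33,497 kg, m_f = 33,497 − 24,800 = 8,697 kg; Δv = 256×9.81×ln(3.852) = 2511.4×1.3485 ≈ 3387 m/s.
Stage 3: m₀ = 6,717 kg, m_f = 6,717 − 4,420 = 2,297 kg; Δv = 337×9.81×ln(2.924) = 3306.0×1.0730 ≈ 3547 m/s.
Total Δv = 4479 + 3387 + 3547 = 11413 m/s.

Δv ≈ 11.4 km/s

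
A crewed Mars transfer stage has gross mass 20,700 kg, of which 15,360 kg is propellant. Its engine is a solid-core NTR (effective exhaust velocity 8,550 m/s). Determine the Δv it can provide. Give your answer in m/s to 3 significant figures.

m_f = m₀ − m_prop = 20,700 − 15,360 = 5,340 kg.
Rocket equation: Δv = v_e · ln(m₀/m_f) = 8550.0 × ln(3.876) = 8550.0 × 1.3549 ≈ 11584.5 m/s.

Δv ≈ 11600 m/s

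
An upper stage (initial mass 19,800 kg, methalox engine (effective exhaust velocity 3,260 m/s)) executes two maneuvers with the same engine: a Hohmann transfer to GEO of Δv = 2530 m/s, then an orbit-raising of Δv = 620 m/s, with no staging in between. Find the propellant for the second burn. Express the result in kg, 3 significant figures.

propellant for the second burn ≈ 1580 kg

After the first burn: m = 19800 × exp(−2530/3260.0) = 19800 × 0.46021 = 9,112.16 kg.
After the second burn: m = 9,112.16 × exp(−620/3260.0) = 9,112.16 × 0.82681 = 7,534.03 kg.
Second-burn propellant = 9,112.16 − 7,534.03 = 1,578.13 kg.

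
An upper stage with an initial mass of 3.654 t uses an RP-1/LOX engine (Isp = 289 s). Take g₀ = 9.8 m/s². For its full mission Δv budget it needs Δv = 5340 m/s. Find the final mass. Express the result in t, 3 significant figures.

final mass ≈ 0.555 t

v_e = Isp · g₀ = 289 × 9.8 = 2832.2 m/s.
Rocket equation: m₀/m_f = exp(Δv / v_e) = exp(5340 / 2832.2) = exp(1.8855) = 6.5894.
m_f = m₀ / 6.5894 = 3.654 / 6.5894 = 0.554527 t.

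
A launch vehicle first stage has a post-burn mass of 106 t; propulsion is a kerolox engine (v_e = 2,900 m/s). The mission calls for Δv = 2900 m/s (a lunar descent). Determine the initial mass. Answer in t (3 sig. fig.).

m₀/m_f = exp(Δv / v_e) = exp(2900 / 2900.0) = exp(1.0000) = 2.7183.
m₀ = m_f × 2.7183 = 106 × 2.7183 = 288.14 t.

initial mass ≈ 288 t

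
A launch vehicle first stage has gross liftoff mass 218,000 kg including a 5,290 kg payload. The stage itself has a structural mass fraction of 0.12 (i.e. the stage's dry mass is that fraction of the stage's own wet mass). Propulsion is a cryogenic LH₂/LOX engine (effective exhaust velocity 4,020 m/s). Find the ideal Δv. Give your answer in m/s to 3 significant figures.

Stage wet mass = m₀ − payload = 218,000 − 5,290 = 212,710 kg.
Stage dry mass = ε × stage wet mass = 0.12 × 212,710 = 25,525.2 kg.
Burnout mass m_f = stage dry + payload = 25,525.2 + 5,290 = 30,815.2 kg.
Δv = v_e · ln(218,000/30,815.2) = 4020.0 × ln(7.074) = 4020.0 × 1.9565 ≈ 7865 m/s.

Δv ≈ 7870 m/s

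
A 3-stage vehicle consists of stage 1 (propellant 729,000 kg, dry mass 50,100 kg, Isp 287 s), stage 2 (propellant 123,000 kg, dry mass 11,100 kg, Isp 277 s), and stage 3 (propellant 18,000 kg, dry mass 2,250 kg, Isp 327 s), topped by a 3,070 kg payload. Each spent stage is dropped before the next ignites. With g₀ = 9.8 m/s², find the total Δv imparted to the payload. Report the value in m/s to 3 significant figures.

Δv ≈ 13100 m/s

Ignition mass of stage 1 = 729,000+50,100 + 123,000+11,100 + 18,000+2,250 + 3,070 = 936,520 kg.
Stage 1: m₀ = 936,520 kg, m_f = 936,520 − 729,000 = 207,520 kg; Δv = 287×9.8×ln(4.513) = 2812.6×1.5069 ≈ 4238 m/s.
Stage 2: m₀ = 157,420 kg, m_f = 157,420 − 123,000 = 34,420 kg; Δv = 277×9.8×ln(4.574) = 2714.6×1.5203 ≈ 4127 m/s.
Stage 3: m₀ = 23,320 kg, m_f = 23,320 − 18,000 = 5,320 kg; Δv = 327×9.8×ln(4.383) = 3204.6×1.4778 ≈ 4736 m/s.
Total Δv = 4238 + 4127 + 4736 = 13101 m/s.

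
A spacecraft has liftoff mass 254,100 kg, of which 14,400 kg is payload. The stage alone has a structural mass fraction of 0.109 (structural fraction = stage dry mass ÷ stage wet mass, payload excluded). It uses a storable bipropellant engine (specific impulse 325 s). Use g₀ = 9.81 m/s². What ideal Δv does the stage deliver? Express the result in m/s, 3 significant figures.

Δv ≈ 5850 m/s

Stage wet mass = m₀ − payload = 254,100 − 14,400 = 239,700 kg.
Stage dry mass = ε × stage wet mass = 0.109 × 239,700 = 26,127.3 kg.
Burnout mass m_f = stage dry + payload = 26,127.3 + 14,400 = 40,527.3 kg.
v_e = Isp · g₀ = 325 × 9.81 = 3188.2 m/s.
From the ideal rocket equation, Δv = v_e · ln(254,100/40,527.3) = 3188.2 × ln(6.27) = 3188.2 × 1.8358 ≈ 5853 m/s.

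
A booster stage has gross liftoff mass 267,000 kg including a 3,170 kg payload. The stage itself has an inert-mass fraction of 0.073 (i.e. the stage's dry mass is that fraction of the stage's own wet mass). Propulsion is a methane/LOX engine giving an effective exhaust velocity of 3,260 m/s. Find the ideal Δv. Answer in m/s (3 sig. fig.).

Δv ≈ 8070 m/s

Stage wet mass = m₀ − payload = 267,000 − 3,170 = 263,830 kg.
Stage dry mass = ε × stage wet mass = 0.073 × 263,830 = 19,259.6 kg.
Burnout mass m_f = stage dry + payload = 19,259.6 + 3,170 = 22,429.6 kg.
Rocket equation: Δv = v_e · ln(267,000/22,429.6) = 3260.0 × ln(11.9) = 3260.0 × 2.4769 ≈ 8075 m/s.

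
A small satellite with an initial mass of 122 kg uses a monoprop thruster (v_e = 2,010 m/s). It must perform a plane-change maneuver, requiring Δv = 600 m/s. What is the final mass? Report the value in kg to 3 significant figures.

m₀/m_f = exp(Δv / v_e) = exp(600 / 2010.0) = exp(0.2985) = 1.3478.
m_f = m₀ / 1.3478 = 122 / 1.3478 = 90.5179 kg.

final mass ≈ 90.5 kg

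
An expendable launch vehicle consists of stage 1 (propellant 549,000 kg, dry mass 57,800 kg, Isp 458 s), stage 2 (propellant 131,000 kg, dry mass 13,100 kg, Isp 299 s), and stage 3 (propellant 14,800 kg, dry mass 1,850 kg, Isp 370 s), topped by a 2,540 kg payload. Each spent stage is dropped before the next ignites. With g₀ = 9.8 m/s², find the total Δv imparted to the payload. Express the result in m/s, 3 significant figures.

Ignition mass of stage 1 = 549,000+57,800 + 131,000+13,100 + 14,800+1,850 + 2,540 = 770,090 kg.
Stage 1: m₀ = 770,090 kg, m_f = 770,090 − 549,000 = 221,090 kg; Δv = 458×9.8×ln(3.483) = 4488.4×1.2479 ≈ 5601 m/s.
Stage 2: m₀ = 163,290 kg, m_f = 163,290 − 131,000 = 32,290 kg; Δv = 299×9.8×ln(5.057) = 2930.2×1.6208 ≈ 4749 m/s.
Stage 3: m₀ = 19,190 kg, m_f = 19,190 − 14,800 = 4,390 kg; Δv = 370×9.8×ln(4.371) = 3626.0×1.4751 ≈ 5349 m/s.
Total Δv = 5601 + 4749 + 5349 = 15699 m/s.

Δv ≈ 15700 m/s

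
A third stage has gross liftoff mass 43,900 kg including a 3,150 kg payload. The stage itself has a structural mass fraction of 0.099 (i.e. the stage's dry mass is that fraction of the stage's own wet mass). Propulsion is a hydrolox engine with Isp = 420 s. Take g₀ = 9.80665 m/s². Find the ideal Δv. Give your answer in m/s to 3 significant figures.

Stage wet mass = m₀ − payload = 43,900 − 3,150 = 40,750 kg.
Stage dry mass = ε × stage wet mass = 0.099 × 40,750 = 4,034.25 kg.
Burnout mass m_f = stage dry + payload = 4,034.25 + 3,150 = 7,184.25 kg.
v_e = Isp · g₀ = 420 × 9.80665 = 4118.8 m/s.
Δv = v_e · ln(43,900/7,184.25) = 4118.8 × ln(6.111) = 4118.8 × 1.8100 ≈ 7455 m/s.

Δv ≈ 7460 m/s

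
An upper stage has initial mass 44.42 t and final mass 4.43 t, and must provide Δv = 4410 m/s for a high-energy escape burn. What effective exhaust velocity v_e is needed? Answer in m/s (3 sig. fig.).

v_e ≈ 1910 m/s

ln(m₀/m_f) = ln(44420/4430) = ln(10.03) = 2.3053.
By the Tsiolkovsky rocket equation, v_e = Δv / ln(m₀/m_f) = 4410 / 2.3053 = 1913.0 m/s.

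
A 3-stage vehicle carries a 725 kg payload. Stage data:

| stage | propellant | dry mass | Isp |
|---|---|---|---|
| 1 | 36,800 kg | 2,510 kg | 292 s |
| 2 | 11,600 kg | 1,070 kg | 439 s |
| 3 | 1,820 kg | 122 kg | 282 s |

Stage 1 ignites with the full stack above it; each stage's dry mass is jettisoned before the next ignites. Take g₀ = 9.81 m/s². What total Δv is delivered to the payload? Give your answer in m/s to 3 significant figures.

Ignition mass of stage 1 = 36,800+2,510 + 11,600+1,070 + 1,820+122 + 725 = 54,647 kg.
Stage 1: m₀ = 54,647 kg, m_f = 54,647 − 36,800 = 17,847 kg; Δv = 292×9.81×ln(3.062) = 2864.5×1.1191 ≈ 3206 m/s.
Stage 2: m₀ = 15,337 kg, m_f = 15,337 − 11,600 = 3,737 kg; Δv = 439×9.81×ln(4.104) = 4306.6×1.4120 ≈ 6081 m/s.
Stage 3: m₀ = 2,667 kg, m_f = 2,667 − 1,820 = 847 kg; Δv = 282×9.81×ln(3.149) = 2766.4×1.1470 ≈ 3173 m/s.
Total Δv = 3206 + 6081 + 3173 = 12460 m/s.

Δv ≈ 12500 m/s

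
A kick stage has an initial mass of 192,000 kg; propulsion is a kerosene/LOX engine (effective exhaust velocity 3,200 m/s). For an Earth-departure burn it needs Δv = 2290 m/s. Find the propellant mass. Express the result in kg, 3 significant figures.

propellant mass ≈ 98100 kg

From the ideal rocket equation, m₀/m_f = exp(Δv / v_e) = exp(2290 / 3200.0) = exp(0.7156) = 2.0455.
m_f = 192,000 / 2.0455 = 93,864.6 kg, so propellant = m₀ − m_f = 192,000 − 93,864.6 = 98,135.4 kg.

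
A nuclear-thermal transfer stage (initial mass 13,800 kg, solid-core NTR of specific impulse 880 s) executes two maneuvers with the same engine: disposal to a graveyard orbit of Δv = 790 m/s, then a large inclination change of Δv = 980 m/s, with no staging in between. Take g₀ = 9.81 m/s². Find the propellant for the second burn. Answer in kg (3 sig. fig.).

propellant for the second burn ≈ 1350 kg

v_e = Isp · g₀ = 880 × 9.81 = 8632.8 m/s.
After the first burn: m = 13800 × exp(−790/8632.8) = 13800 × 0.91255 = 12,593.2 kg.
After the second burn: m = 12,593.2 × exp(−980/8632.8) = 12,593.2 × 0.89269 = 11,241.8 kg.
Second-burn propellant = 12,593.2 − 11,241.8 = 1,351.4 kg.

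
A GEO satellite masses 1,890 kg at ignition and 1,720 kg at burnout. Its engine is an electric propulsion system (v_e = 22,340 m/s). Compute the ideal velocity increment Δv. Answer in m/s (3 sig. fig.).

Δv = v_e · ln(m₀/m_f) = 22340.0 × ln(1.099) = 22340.0 × 0.0943 ≈ 2105.6 m/s.

Δv ≈ 2110 m/s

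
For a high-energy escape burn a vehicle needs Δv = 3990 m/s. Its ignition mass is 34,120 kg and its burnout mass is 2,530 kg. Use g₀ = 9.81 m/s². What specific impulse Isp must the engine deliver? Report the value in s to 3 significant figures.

ln(m₀/m_f) = ln(34120/2530) = ln(13.49) = 2.6017.
By the Tsiolkovsky rocket equation, v_e = Δv / ln(m₀/m_f) = 3990 / 2.6017 = 1533.6 m/s.
Isp = v_e / g₀ = 1533.6 / 9.81 = 156.3 s.

Isp ≈ 156 s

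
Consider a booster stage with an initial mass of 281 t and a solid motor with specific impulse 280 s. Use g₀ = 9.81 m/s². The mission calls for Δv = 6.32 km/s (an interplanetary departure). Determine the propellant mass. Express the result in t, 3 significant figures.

v_e = Isp · g₀ = 280 × 9.81 = 2746.8 m/s.
From the ideal rocket equation, m₀/m_f = exp(Δv / v_e) = exp(6320 / 2746.8) = exp(2.3009) = 9.9828.
m_f = 281 / 9.9828 = 28.1484 t, so propellant = m₀ − m_f = 281 − 28.1484 = 252.8516 t.

propellant mass ≈ 253 t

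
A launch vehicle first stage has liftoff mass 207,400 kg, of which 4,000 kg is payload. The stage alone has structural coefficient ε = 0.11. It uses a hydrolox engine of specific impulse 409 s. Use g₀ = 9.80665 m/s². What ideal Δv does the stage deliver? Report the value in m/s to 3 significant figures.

Δv ≈ 8270 m/s

Stage wet mass = m₀ − payload = 207,400 − 4,000 = 203,400 kg.
Stage dry mass = ε × stage wet mass = 0.11 × 203,400 = 22,374 kg.
Burnout mass m_f = stage dry + payload = 22,374 + 4,000 = 26,374 kg.
v_e = Isp · g₀ = 409 × 9.80665 = 4010.9 m/s.
Δv = v_e · ln(207,400/26,374) = 4010.9 × ln(7.864) = 4010.9 × 2.0623 ≈ 8272 m/s.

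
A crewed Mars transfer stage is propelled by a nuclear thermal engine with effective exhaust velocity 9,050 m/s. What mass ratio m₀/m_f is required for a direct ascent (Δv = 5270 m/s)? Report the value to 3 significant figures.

By the Tsiolkovsky rocket equation, m₀/m_f = exp(Δv / v_e) = exp(5270 / 9050.0) = exp(0.5823) = 1.7902.

mass ratio ≈ 1.79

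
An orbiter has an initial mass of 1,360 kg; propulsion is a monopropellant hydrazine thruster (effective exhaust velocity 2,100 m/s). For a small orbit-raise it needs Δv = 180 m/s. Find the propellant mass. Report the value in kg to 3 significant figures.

By the Tsiolkovsky rocket equation, m₀/m_f = exp(Δv / v_e) = exp(180 / 2100.0) = exp(0.0857) = 1.0895.
m_f = 1,360 / 1.0895 = 1,248.28 kg, so propellant = m₀ − m_f = 1,360 − 1,248.28 = 111.72 kg.

propellant mass ≈ 112 kg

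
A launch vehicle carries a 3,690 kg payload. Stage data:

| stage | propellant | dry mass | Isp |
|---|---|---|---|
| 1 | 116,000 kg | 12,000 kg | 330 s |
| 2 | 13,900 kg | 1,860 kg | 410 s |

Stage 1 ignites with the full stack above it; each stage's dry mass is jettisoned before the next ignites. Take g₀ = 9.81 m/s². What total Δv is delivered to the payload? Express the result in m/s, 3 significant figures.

Ignition mass of stage 1 = 116,000+12,000 + 13,900+1,860 + 3,690 = 147,450 kg.
Stage 1: m₀ = 147,450 kg, m_f = 147,450 − 116,000 = 31,450 kg; Δv = 330×9.81×ln(4.688) = 3237.3×1.5451 ≈ 5002 m/s.
Stage 2: m₀ = 19,450 kg, m_f = 19,450 − 13,900 = 5,550 kg; Δv = 410×9.81×ln(3.505) = 4022.1×1.2540 ≈ 5044 m/s.
Total Δv = 5002 + 5044 = 10046 m/s.

Δv ≈ 10000 m/s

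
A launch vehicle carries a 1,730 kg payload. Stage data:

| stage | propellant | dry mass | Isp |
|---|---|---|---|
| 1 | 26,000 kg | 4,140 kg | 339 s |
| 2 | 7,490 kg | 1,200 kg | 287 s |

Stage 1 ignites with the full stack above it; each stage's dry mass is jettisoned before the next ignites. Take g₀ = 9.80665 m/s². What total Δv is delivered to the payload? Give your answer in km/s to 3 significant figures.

Ignition mass of stage 1 = 26,000+4,140 + 7,490+1,200 + 1,730 = 40,560 kg.
Stage 1: m₀ = 40,560 kg, m_f = 40,560 − 26,000 = 14,560 kg; Δv = 339×9.80665×ln(2.786) = 3324.5×1.0245 ≈ 3406 m/s.
Stage 2: m₀ = 10,420 kg, m_f = 10,420 − 7,490 = 2,930 kg; Δv = 287×9.80665×ln(3.556) = 2814.5×1.2687 ≈ 3571 m/s.
Total Δv = 3406 + 3571 = 6977 m/s.

Δv ≈ 6.98 km/s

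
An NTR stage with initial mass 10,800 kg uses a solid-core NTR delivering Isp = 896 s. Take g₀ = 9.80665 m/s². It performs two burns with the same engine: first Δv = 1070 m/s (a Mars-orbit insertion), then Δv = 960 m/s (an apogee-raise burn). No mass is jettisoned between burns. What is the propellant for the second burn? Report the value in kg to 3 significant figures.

v_e = Isp · g₀ = 896 × 9.80665 = 8786.8 m/s.
After the first burn: m = 10800 × exp(−1070/8786.8) = 10800 × 0.88535 = 9,561.78 kg.
After the second burn: m = 9,561.78 × exp(−960/8786.8) = 9,561.78 × 0.89650 = 8,572.14 kg.
Second-burn propellant = 9,561.78 − 8,572.14 = 989.64 kg.

propellant for the second burn ≈ 990 kg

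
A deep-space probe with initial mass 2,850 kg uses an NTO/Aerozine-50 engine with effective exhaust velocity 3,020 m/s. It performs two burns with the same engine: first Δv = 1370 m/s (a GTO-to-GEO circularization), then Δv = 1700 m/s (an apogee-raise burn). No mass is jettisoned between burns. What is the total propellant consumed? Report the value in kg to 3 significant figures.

total propellant consumed ≈ 1820 kg

After the first burn: m = 2850 × exp(−1370/3020.0) = 2850 × 0.63531 = 1,810.63 kg.
After the second burn: m = 1,810.63 × exp(−1700/3020.0) = 1,810.63 × 0.56955 = 1,031.24 kg.
Total propellant = m₀ − m_final = 2850 − 1,031.24 = 1,818.76 kg.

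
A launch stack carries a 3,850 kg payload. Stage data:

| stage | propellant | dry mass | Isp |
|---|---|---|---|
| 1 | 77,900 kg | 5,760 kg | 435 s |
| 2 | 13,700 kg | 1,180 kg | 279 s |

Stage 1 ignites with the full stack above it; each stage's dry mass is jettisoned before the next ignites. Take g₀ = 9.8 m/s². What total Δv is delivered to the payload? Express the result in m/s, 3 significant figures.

Ignition mass of stage 1 = 77,900+5,760 + 13,700+1,180 + 3,850 = 102,390 kg.
Stage 1: m₀ = 102,390 kg, m_f = 102,390 − 77,900 = 24,490 kg; Δv = 435×9.8×ln(4.181) = 4263.0×1.4305 ≈ 6098 m/s.
Stage 2: m₀ = 18,730 kg, m_f = 18,730 − 13,700 = 5,030 kg; Δv = 279×9.8×ln(3.724) = 2734.2×1.3147 ≈ 3595 m/s.
Total Δv = 6098 + 3595 = 9693 m/s.

Δv ≈ 9690 m/s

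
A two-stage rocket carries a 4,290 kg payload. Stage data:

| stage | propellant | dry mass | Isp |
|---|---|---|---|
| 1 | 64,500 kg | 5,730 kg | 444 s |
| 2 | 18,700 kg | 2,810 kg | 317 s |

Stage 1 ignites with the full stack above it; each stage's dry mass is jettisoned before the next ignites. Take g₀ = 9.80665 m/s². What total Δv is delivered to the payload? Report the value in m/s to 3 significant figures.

Ignition mass of stage 1 = 64,500+5,730 + 18,700+2,810 + 4,290 = 96,030 kg.
Stage 1: m₀ = 96,030 kg, m_f = 96,030 − 64,500 = 31,530 kg; Δv = 444×9.80665×ln(3.046) = 4354.2×1.1137 ≈ 4849 m/s.
Stage 2: m₀ = 25,800 kg, m_f = 25,800 − 18,700 = 7,100 kg; Δv = 317×9.80665×ln(3.634) = 3108.7×1.2903 ≈ 4011 m/s.
Total Δv = 4849 + 4011 = 8860 m/s.

Δv ≈ 8860 m/s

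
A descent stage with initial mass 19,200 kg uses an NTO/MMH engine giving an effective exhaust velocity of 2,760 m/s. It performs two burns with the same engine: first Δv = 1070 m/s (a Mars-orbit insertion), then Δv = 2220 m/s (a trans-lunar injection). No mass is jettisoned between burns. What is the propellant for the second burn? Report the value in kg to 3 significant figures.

propellant for the second burn ≈ 7200 kg

After the first burn: m = 19200 × exp(−1070/2760.0) = 19200 × 0.67863 = 13,029.7 kg.
After the second burn: m = 13,029.7 × exp(−2220/2760.0) = 13,029.7 × 0.44738 = 5,829.23 kg.
Second-burn propellant = 13,029.7 − 5,829.23 = 7,200.47 kg.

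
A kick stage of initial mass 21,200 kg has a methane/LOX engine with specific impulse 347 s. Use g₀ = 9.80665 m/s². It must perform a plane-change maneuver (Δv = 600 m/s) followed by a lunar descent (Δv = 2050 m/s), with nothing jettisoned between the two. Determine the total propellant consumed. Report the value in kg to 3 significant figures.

total propellant consumed ≈ 11500 kg

v_e = Isp · g₀ = 347 × 9.80665 = 3402.9 m/s.
After the first burn: m = 21200 × exp(−600/3402.9) = 21200 × 0.83835 = 17,773 kg.
After the second burn: m = 17,773 × exp(−2050/3402.9) = 17,773 × 0.54748 = 9,730.36 kg.
Total propellant = m₀ − m_final = 21200 − 9,730.36 = 11,469.64 kg.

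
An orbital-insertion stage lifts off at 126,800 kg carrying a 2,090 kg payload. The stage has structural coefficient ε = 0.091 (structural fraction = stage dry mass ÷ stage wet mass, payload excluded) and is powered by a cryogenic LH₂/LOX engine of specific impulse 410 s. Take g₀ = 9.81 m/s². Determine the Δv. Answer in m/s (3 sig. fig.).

Δv ≈ 9030 m/s

Stage wet mass = m₀ − payload = 126,800 − 2,090 = 124,710 kg.
Stage dry mass = ε × stage wet mass = 0.091 × 124,710 = 11,348.6 kg.
Burnout mass m_f = stage dry + payload = 11,348.6 + 2,090 = 13,438.6 kg.
v_e = Isp · g₀ = 410 × 9.81 = 4022.1 m/s.
Using Δv = v_e ln(m₀/m_f): Δv = v_e · ln(126,800/13,438.6) = 4022.1 × ln(9.436) = 4022.1 × 2.2445 ≈ 9028 m/s.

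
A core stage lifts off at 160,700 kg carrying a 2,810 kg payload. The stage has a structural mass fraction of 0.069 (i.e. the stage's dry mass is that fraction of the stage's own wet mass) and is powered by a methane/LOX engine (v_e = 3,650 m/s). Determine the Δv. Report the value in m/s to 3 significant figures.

Δv ≈ 8990 m/s

Stage wet mass = m₀ − payload = 160,700 − 2,810 = 157,890 kg.
Stage dry mass = ε × stage wet mass = 0.069 × 157,890 = 10,894.4 kg.
Burnout mass m_f = stage dry + payload = 10,894.4 + 2,810 = 13,704.4 kg.
Δv = v_e · ln(160,700/13,704.4) = 3650.0 × ln(11.73) = 3650.0 × 2.4618 ≈ 8986 m/s.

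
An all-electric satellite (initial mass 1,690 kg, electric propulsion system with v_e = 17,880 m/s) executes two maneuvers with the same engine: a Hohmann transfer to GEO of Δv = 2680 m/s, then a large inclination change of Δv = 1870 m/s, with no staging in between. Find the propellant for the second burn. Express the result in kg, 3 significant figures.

propellant for the second burn ≈ 144 kg

After the first burn: m = 1690 × exp(−2680/17880.0) = 1690 × 0.86080 = 1,454.75 kg.
After the second burn: m = 1,454.75 × exp(−1870/17880.0) = 1,454.75 × 0.90070 = 1,310.29 kg.
Second-burn propellant = 1,454.75 − 1,310.29 = 144.46 kg.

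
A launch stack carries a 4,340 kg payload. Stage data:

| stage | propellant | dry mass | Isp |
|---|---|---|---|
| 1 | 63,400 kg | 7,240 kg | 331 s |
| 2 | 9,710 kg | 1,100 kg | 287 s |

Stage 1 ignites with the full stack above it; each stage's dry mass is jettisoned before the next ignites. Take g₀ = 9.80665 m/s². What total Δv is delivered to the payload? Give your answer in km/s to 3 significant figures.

Ignition mass of stage 1 = 63,400+7,240 + 9,710+1,100 + 4,340 = 85,790 kg.
Stage 1: m₀ = 85,790 kg, m_f = 85,790 − 63,400 = 22,390 kg; Δv = 331×9.80665×ln(3.832) = 3246.0×1.3433 ≈ 4360 m/s.
Stage 2: m₀ = 15,150 kg, m_f = 15,150 − 9,710 = 5,440 kg; Δv = 287×9.80665×ln(2.785) = 2814.5×1.0242 ≈ 2883 m/s.
Total Δv = 4360 + 2883 = 7243 m/s.

Δv ≈ 7.24 km/s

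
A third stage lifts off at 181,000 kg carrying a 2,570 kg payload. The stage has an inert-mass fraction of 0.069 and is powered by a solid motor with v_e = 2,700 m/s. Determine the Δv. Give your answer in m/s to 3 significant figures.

Δv ≈ 6750 m/s

Stage wet mass = m₀ − payload = 181,000 − 2,570 = 178,430 kg.
Stage dry mass = ε × stage wet mass = 0.069 × 178,430 = 12,311.7 kg.
Burnout mass m_f = stage dry + payload = 12,311.7 + 2,570 = 14,881.7 kg.
Rocket equation: Δv = v_e · ln(181,000/14,881.7) = 2700.0 × ln(12.16) = 2700.0 × 2.4984 ≈ 6746 m/s.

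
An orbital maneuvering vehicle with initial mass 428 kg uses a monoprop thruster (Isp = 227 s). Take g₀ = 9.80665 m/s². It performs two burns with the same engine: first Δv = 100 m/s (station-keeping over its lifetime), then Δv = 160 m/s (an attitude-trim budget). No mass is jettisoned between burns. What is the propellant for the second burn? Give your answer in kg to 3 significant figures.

v_e = Isp · g₀ = 227 × 9.80665 = 2226.1 m/s.
After the first burn: m = 428 × exp(−100/2226.1) = 428 × 0.95607 = 409.198 kg.
After the second burn: m = 409.198 × exp(−160/2226.1) = 409.198 × 0.93065 = 380.82 kg.
Second-burn propellant = 409.198 − 380.82 = 28.378 kg.

propellant for the second burn ≈ 28.4 kg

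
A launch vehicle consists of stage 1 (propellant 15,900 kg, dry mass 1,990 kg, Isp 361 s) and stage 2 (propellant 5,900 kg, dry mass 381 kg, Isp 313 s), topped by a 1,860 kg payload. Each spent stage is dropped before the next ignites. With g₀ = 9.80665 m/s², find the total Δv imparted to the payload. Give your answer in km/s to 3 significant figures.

Δv ≈ 7.30 km/s

Ignition mass of stage 1 = 15,900+1,990 + 5,900+381 + 1,860 = 26,031 kg.
Stage 1: m₀ = 26,031 kg, m_f = 26,031 − 15,900 = 10,131 kg; Δv = 361×9.80665×ln(2.569) = 3540.2×0.9437 ≈ 3341 m/s.
Stage 2: m₀ = 8,141 kg, m_f = 8,141 − 5,900 = 2,241 kg; Δv = 313×9.80665×ln(3.633) = 3069.5×1.2900 ≈ 3960 m/s.
Total Δv = 3341 + 3960 = 7301 m/s.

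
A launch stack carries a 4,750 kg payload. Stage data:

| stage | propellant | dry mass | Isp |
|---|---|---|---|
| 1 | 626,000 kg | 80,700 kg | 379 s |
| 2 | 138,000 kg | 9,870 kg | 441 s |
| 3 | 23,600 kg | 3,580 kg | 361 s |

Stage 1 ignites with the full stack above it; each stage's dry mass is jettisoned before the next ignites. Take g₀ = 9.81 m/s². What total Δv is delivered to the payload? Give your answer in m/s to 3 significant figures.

Ignition mass of stage 1 = 626,000+80,700 + 138,000+9,870 + 23,600+3,580 + 4,750 = 886,500 kg.
Stage 1: m₀ = 886,500 kg, m_f = 886,500 − 626,000 = 260,500 kg; Δv = 379×9.81×ln(3.403) = 3718.0×1.2247 ≈ 4553 m/s.
Stage 2: m₀ = 179,800 kg, m_f = 179,800 − 138,000 = 41,800 kg; Δv = 441×9.81×ln(4.301) = 4326.2×1.4589 ≈ 6312 m/s.
Stage 3: m₀ = 31,930 kg, m_f = 31,930 − 23,600 = 8,330 kg; Δv = 361×9.81×ln(3.833) = 3541.4×1.3437 ≈ 4759 m/s.
Total Δv = 4553 + 6312 + 4759 = 15624 m/s.

Δv ≈ 15600 m/s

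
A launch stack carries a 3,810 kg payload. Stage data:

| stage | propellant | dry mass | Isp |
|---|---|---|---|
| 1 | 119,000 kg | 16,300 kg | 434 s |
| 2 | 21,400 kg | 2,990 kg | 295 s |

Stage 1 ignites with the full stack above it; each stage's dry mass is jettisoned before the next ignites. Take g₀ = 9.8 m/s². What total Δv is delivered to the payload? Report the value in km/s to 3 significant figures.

Ignition mass of stage 1 = 119,000+16,300 + 21,400+2,990 + 3,810 = 163,500 kg.
Stage 1: m₀ = 163,500 kg, m_f = 163,500 − 119,000 = 44,500 kg; Δv = 434×9.8×ln(3.674) = 4253.2×1.3013 ≈ 5535 m/s.
Stage 2: m₀ = 28,200 kg, m_f = 28,200 − 21,400 = 6,800 kg; Δv = 295×9.8×ln(4.147) = 2891.0×1.4224 ≈ 4112 m/s.
Total Δv = 5535 + 4112 = 9647 m/s.

Δv ≈ 9.65 km/s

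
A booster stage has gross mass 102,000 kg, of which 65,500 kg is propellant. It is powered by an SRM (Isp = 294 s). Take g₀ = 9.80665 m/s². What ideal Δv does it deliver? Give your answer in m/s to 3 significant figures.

v_e = Isp · g₀ = 294 × 9.80665 = 2883.2 m/s.
m_f = m₀ − m_prop = 102,000 − 65,500 = 36,500 kg.
From the ideal rocket equation, Δv = v_e · ln(m₀/m_f) = 2883.2 × ln(2.795) = 2883.2 × 1.0277 ≈ 2962.9 m/s.

Δv ≈ 2960 m/s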